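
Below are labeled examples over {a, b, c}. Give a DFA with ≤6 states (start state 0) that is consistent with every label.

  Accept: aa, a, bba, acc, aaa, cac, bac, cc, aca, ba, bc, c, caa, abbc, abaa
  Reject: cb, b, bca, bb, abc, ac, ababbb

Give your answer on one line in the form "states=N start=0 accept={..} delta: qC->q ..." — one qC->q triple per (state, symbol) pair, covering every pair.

Grow the machine one transition at a time. Run the examples from 0; the earliest place one falls off (shortest prefix, ties alphabetical) gets sent to the lowest-numbered state that keeps every Accept/Reject pair distinguishable — a pair clashes when both reach the same state with identical unread suffix — and to a fresh state only if none does.
a: 0a undefined. 0a->0: no, bc/abc meet in 0 with "bc" left. Open state 1: 0a->1.
b: 0b undefined. 0b->0: no, bac/ac meet in 1 with "c" left. 0b->1: no, a/b meet in 1. Open state 2: 0b->2.
c: 0c undefined. 0c->0: no, cac/ac meet in 1 with "c" left. 0c->1: no, cc/ac meet in 1 with "c" left. 0c->2: no, c/b meet in 2. Open state 3: 0c->3.
aa: 1a undefined. 1a->0: ok.
ab: 1b undefined. 1b->0: no, c/abc meet in 3. 1b->1: no, abbc/abc meet in 1 with "c" left. 1b->2: no, bc/abc meet in 2 with "c" left. 1b->3: no, cc/abc meet in 3 with "c" left. Open state 4: 1b->4.
ac: 1c undefined. 1c->0: no, aa/ac meet in 0. 1c->1: no, a/ac meet in 1. 1c->2: ok.
ba: 2a undefined. 2a->0: ok.
bb: 2b undefined. 2b->0: no, aa/bb meet in 0. 2b->1: no, a/bb meet in 1. 2b->2: ok.
bc: 2c undefined. 2c->0: no, a/bca meet in 1. 2c->1: no, aa/bca meet in 0. 2c->2: no, aa/bca meet in 0. 2c->3: ok.
ca: 3a undefined. 3a->0: no, aa/bca meet in 0. 3a->1: no, a/bca meet in 1. 3a->2: ok.
cb: 3b undefined. 3b->0: no, aa/cb meet in 0. 3b->1: no, a/cb meet in 1. 3b->2: ok.
cc: 3c undefined. 3c->0: ok.
aba: 4a undefined. 4a->0: ok.
abb: 4b undefined. 4b->0: ok.
abc: 4c undefined. 4c->0: no, aa/abc meet in 0. 4c->1: no, a/abc meet in 1. 4c->2: ok.
All examples now run through 5 states with every (state, symbol) defined. Accept strings end in {0,1,3}, Reject strings end in {2}; accept={0,1,3}.

states=5 start=0 accept={0,1,3} delta: 0a->1 0b->2 0c->3 1a->0 1b->4 1c->2 2a->0 2b->2 2c->3 3a->2 3b->2 3c->0 4a->0 4b->0 4c->2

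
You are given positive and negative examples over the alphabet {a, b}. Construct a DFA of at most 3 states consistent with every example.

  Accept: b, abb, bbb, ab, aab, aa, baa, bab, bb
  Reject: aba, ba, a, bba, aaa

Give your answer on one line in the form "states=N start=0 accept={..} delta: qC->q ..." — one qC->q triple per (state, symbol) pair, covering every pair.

states=2 start=0 accept={0} delta: 0a->1 0b->0 1a->0 1b->0

Fold the examples into a partial DFA from state 0: repeatedly fix the first undefined (state, symbol) met by the shortest-then-alphabetical prefix, trying targets in increasing order and rejecting any under which an Accept and a Reject string meet in one state with the same remainder; add a state when all current targets are rejected. Accepting states are where Accept strings end.
a: 0a undefined. 0a->0: no, aa/a meet in 0. Open state 1: 0a->1.
b: 0b undefined. 0b->0: ok.
aa: 1a undefined. 1a->0: ok.
ab: 1b undefined. 1b->0: ok.
All examples now run through 2 states with every (state, symbol) defined. Accept strings end in {0}, Reject strings end in {1}; accept={0}.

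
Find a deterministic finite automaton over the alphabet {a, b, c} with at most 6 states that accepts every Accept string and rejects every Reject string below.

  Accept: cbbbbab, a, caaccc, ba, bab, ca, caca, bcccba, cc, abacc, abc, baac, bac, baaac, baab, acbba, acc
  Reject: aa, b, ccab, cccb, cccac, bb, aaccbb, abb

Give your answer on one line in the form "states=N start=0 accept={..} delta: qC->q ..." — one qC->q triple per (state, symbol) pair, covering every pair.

states=5 start=0 accept={1,3,4} delta: 0a->1 0b->0 0c->2 1a->2 1b->3 1c->1 2a->3 2b->1 2c->3 3a->0 3b->0 3c->4 4a->4 4b->0 4c->0

Grow the machine one transition at a time. Run the examples from 0; the earliest place one falls off (shortest prefix, ties alphabetical) gets sent to the lowest-numbered state that keeps every Accept/Reject pair distinguishable — a pair clashes when both reach the same state with identical unread suffix — and to a fresh state only if none does.
a: 0a undefined. 0a->0: no, a/aa meet in 0. Open state 1: 0a->1.
b: 0b undefined. 0b->0: ok.
c: 0c undefined. 0c->0: no, cbbbbab/ccab meet in 1 with "b" left. 0c->1: no, ca/aa meet in 1 with "a" left. Open state 2: 0c->2.
aa: 1a undefined. 1a->0: no, baab/aa meet in 0. 1a->1: no, a/aa meet in 1. 1a->2: ok.
ab: 1b undefined. 1b->0: no, bab/b meet in 0. 1b->1: no, a/abb meet in 1. 1b->2: no, bab/aa meet in 2. Open state 3: 1b->3.
ac: 1c undefined. 1c->0: no, bac/b meet in 0. 1c->1: ok.
ca: 2a undefined. 2a->0: no, ca/b meet in 0. 2a->1: no, caca/aa meet in 2. 2a->2: no, ca/aa meet in 2. 2a->3: ok.
cb: 2b undefined. 2b->0: no, baab/b meet in 0. 2b->1: ok.
cc: 2c undefined. 2c->0: no, a/cccb meet in 1. 2c->1: no, a/ccab meet in 1. 2c->2: no, a/cccb meet in 1. 2c->3: ok.
aba: 3a undefined. 3a->0: ok.
abb: 3b undefined. 3b->0: ok.
abc: 3c undefined. 3c->0: no, a/cccac meet in 1. 3c->1: no, cbbbbab/cccb meet in 3. 3c->2: no, cbbbbab/aaccbb meet in 3. 3c->3: no, caca/b meet in 0. Open state 4: 3c->4.
caca: 4a undefined. 4a->0: no, caca/b meet in 0. 4a->1: no, a/cccac meet in 1. 4a->2: no, cbbbbab/cccac meet in 3. 4a->3: no, caaccc/cccac meet in 4. 4a->4: ok.
cccb: 4b undefined. 4b->0: ok.
cccac: 4c undefined. 4c->0: ok.
All examples now run through 5 states with every (state, symbol) defined. Accept strings end in {1,3,4}, Reject strings end in {0,2}; accept={1,3,4}.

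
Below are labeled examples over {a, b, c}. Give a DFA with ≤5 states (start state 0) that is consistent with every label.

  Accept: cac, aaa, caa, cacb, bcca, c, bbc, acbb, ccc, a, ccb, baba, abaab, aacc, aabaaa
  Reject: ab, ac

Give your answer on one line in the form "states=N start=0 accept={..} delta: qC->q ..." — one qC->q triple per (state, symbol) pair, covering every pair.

states=4 start=0 accept={1,3} delta: 0a->1 0b->0 0c->1 1a->2 1b->0 1c->2 2a->1 2b->3 2c->3 3a->1 3b->1 3c->1

State merging on the prefix tree: take the shortest (then alphabetical) example prefix whose next move is undefined and point that move at state 0, else 1, else 2, ...; a target is out if some Accept/Reject pair would then sit in one state with the same input left (inseparable). If every existing state is out, open a new one.
a: 0a undefined. 0a->0: no, c/ac meet in 0 with "c" left. Open state 1: 0a->1.
b: 0b undefined. 0b->0: ok.
c: 0c undefined. 0c->0: no, cac/ac meet in 1 with "c" left. 0c->1: ok.
aa: 1a undefined. 1a->0: no, cacb/ab meet in 1 with "b" left. 1a->1: no, cac/ac meet in 1 with "c" left. Open state 2: 1a->2.
ab: 1b undefined. 1b->0: ok.
ac: 1c undefined. 1c->0: no, acbb/ab meet in 0. 1c->1: no, c/ac meet in 1. 1c->2: ok.
aaa: 2a undefined. 2a->0: no, aaa/ab meet in 0. 2a->1: ok.
aab: 2b undefined. 2b->0: no, acbb/ab meet in 0. 2b->1: no, acbb/ab meet in 0. 2b->2: no, acbb/ac meet in 2. Open state 3: 2b->3.
aac: 2c undefined. 2c->0: no, cac/ab meet in 0. 2c->1: no, cacb/ab meet in 0. 2c->2: no, cac/ac meet in 2. 2c->3: ok.
aaba: 3a undefined. 3a->0: no, aabaaa/ac meet in 2. 3a->1: ok.
aacc: 3c undefined. 3c->0: no, aacc/ab meet in 0. 3c->1: ok.
acbb: 3b undefined. 3b->0: no, cacb/ab meet in 0. 3b->1: ok.
All examples now run through 4 states with every (state, symbol) defined. Accept strings end in {1,3}, Reject strings end in {0,2}; accept={1,3}.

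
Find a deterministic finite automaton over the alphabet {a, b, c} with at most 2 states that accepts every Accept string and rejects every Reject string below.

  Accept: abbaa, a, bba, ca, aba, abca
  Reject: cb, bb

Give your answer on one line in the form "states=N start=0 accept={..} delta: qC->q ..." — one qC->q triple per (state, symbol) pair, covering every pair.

Grow the machine one transition at a time. Run the examples from 0; the earliest place one falls off (shortest prefix, ties alphabetical) gets sent to the lowest-numbered state that keeps every Accept/Reject pair distinguishable — a pair clashes when both reach the same state with identical unread suffix — and to a fresh state only if none does.
a: 0a undefined. 0a->0: ok.
b: 0b undefined. 0b->0: no, abbaa/bb meet in 0. Open state 1: 0b->1.
c: 0c undefined. 0c->0: ok.
bb: 1b undefined. 1b->0: no, abbaa/bb meet in 0. 1b->1: ok.
aba: 1a undefined. 1a->0: ok.
abc: 1c undefined. 1c->0: ok.
All examples now run through 2 states with every (state, symbol) defined. Accept strings end in {0}, Reject strings end in {1}; accept={0}.

states=2 start=0 accept={0} delta: 0a->0 0b->1 0c->0 1a->0 1b->1 1c->0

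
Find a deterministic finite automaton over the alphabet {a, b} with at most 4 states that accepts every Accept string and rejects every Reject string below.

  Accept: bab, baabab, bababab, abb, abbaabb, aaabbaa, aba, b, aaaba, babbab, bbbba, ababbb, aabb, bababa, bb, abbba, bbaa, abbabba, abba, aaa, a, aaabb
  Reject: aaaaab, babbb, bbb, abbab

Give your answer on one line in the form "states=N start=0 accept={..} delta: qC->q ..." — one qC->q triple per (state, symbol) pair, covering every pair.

states=4 start=0 accept={0,1,2} delta: 0a->1 0b->2 1a->0 1b->3 2a->0 2b->1 3a->2 3b->0

Fold the examples into a partial DFA from state 0: repeatedly fix the first undefined (state, symbol) met by the shortest-then-alphabetical prefix, trying targets in increasing order and rejecting any under which an Accept and a Reject string meet in one state with the same remainder; add a state when all current targets are rejected. Accepting states are where Accept strings end.
a: 0a undefined. 0a->0: no, b/aaaaab meet in 0 with "b" left. Open state 1: 0a->1.
b: 0b undefined. 0b->0: no, b/bbb meet in 0. 0b->1: no, abb/bbb meet in 1 with "bb" left. Open state 2: 0b->2.
aa: 1a undefined. 1a->0: ok.
ab: 1b undefined. 1b->0: no, bab/abbab meet in 2 with "ab" left. 1b->1: no, abb/aaaaab meet in 1. 1b->2: no, b/aaaaab meet in 2. Open state 3: 1b->3.
ba: 2a undefined. 2a->0: ok.
bb: 2b undefined. 2b->0: no, bab/babbb meet in 2. 2b->1: ok.
aba: 3a undefined. 3a->0: no, ababbb/aaaaab meet in 3. 3a->1: no, baabab/aaaaab meet in 3. 3a->2: ok.
abb: 3b undefined. 3b->0: ok.
All examples now run through 4 states with every (state, symbol) defined. Accept strings end in {0,1,2}, Reject strings end in {3}; accept={0,1,2}.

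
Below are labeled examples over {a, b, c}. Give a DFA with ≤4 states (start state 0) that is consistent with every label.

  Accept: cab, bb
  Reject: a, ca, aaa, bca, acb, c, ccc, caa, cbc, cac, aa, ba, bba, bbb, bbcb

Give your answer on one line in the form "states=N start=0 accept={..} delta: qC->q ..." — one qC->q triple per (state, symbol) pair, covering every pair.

State merging on the prefix tree: take the shortest (then alphabetical) example prefix whose next move is undefined and point that move at state 0, else 1, else 2, ...; a target is out if some Accept/Reject pair would then sit in one state with the same input left (inseparable). If every existing state is out, open a new one.
a: 0a undefined. 0a->0: ok.
b: 0b undefined. 0b->0: no, bb/a meet in 0. Open state 1: 0b->1.
c: 0c undefined. 0c->0: no, cab/acb meet in 1. 0c->1: no, bb/acb meet in 1 with "b" left. Open state 2: 0c->2.
ba: 1a undefined. 1a->0: ok.
bb: 1b undefined. 1b->0: no, bb/a meet in 0. 1b->1: no, bb/bbb meet in 1. 1b->2: no, bb/c meet in 2. Open state 3: 1b->3.
bc: 1c undefined. 1c->0: ok.
ca: 2a undefined. 2a->0: ok.
cb: 2b undefined. 2b->0: ok.
cc: 2c undefined. 2c->0: ok.
bba: 3a undefined. 3a->0: ok.
bbb: 3b undefined. 3b->0: ok.
bbc: 3c undefined. 3c->0: no, cab/bbcb meet in 1. 3c->1: no, bb/bbcb meet in 3. 3c->2: ok.
All examples now run through 4 states with every (state, symbol) defined. Accept strings end in {1,3}, Reject strings end in {0,2}; accept={1,3}.

states=4 start=0 accept={1,3} delta: 0a->0 0b->1 0c->2 1a->0 1b->3 1c->0 2a->0 2b->0 2c->0 3a->0 3b->0 3c->2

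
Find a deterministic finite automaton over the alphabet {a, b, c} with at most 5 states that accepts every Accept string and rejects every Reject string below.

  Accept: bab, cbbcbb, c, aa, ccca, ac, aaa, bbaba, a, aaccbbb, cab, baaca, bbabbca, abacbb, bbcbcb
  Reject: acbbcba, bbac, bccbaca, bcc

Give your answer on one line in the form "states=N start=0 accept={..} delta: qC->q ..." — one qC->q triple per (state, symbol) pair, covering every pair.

Grow the machine one transition at a time. Run the examples from 0; the earliest place one falls off (shortest prefix, ties alphabetical) gets sent to the lowest-numbered state that keeps every Accept/Reject pair distinguishable — a pair clashes when both reach the same state with identical unread suffix — and to a fresh state only if none does.
a: 0a undefined. 0a->0: ok.
b: 0b undefined. 0b->0: no, c/bbac meet in 0 with "c" left. Open state 1: 0b->1.
c: 0c undefined. 0c->0: ok.
ba: 1a undefined. 1a->0: ok.
bb: 1b undefined. 1b->0: no, cbbcbb/acbbcba meet in 0. 1b->1: no, c/bbac meet in 0. Open state 2: 1b->2.
bc: 1c undefined. 1c->0: no, c/bccbaca meet in 0. 1c->1: no, bab/bcc meet in 1. 1c->2: ok.
bba: 2a undefined. 2a->0: no, c/bbac meet in 0. 2a->1: no, abacbb/bbac meet in 2. 2a->2: ok.
bbc: 2c undefined. 2c->0: no, c/acbbcba meet in 0. 2c->1: no, bab/bbac meet in 1. 2c->2: no, bbaba/acbbcba meet in 2 with "ba" left. Open state 3: 2c->3.
bbab: 2b undefined. 2b->0: ok.
bbcb: 3b undefined. 3b->0: no, c/acbbcba meet in 0. 3b->1: no, c/acbbcba meet in 0. 3b->2: no, bbabbca/acbbcba meet in 2. 3b->3: no, cbbcbb/bbac meet in 3. Open state 4: 3b->4.
bbcbc: 4c undefined. 4c->0: ok.
bccba: 4a undefined. 4a->0: no, c/acbbcba meet in 0. 4a->1: no, bab/acbbcba meet in 1. 4a->2: no, bbabbca/acbbcba meet in 2. 4a->3: ok.
bccbac: 3c undefined. 3c->0: no, c/bccbaca meet in 0. 3c->1: no, c/bccbaca meet in 0. 3c->2: no, bbabbca/bccbaca meet in 2. 3c->3: ok.
cbbcbb: 4b undefined. 4b->0: ok.
bccbaca: 3a undefined. 3a->0: no, cbbcbb/bccbaca meet in 0. 3a->1: no, bab/bccbaca meet in 1. 3a->2: no, bbabbca/bccbaca meet in 2. 3a->3: ok.
All examples now run through 5 states with every (state, symbol) defined. Accept strings end in {0,1,2}, Reject strings end in {3}; accept={0,1,2}.

states=5 start=0 accept={0,1,2} delta: 0a->0 0b->1 0c->0 1a->0 1b->2 1c->2 2a->2 2b->0 2c->3 3a->3 3b->4 3c->3 4a->3 4b->0 4c->0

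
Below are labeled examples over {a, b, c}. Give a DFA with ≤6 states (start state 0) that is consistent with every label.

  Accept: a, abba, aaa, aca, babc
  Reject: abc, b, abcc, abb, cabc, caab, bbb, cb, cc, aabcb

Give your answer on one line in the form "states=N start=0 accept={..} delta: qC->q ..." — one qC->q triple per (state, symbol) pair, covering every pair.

states=4 start=0 accept={0} delta: 0a->0 0b->1 0c->2 1a->1 1b->3 1c->1 2a->0 2b->1 2c->1 3a->0 3b->1 3c->0

Grow the machine one transition at a time. Run the examples from 0; the earliest place one falls off (shortest prefix, ties alphabetical) gets sent to the lowest-numbered state that keeps every Accept/Reject pair distinguishable — a pair clashes when both reach the same state with identical unread suffix — and to a fresh state only if none does.
a: 0a undefined. 0a->0: ok.
b: 0b undefined. 0b->0: no, a/b meet in 0. Open state 1: 0b->1.
c: 0c undefined. 0c->0: no, a/cc meet in 0. 0c->1: no, babc/cabc meet in 1 with "abc" left. Open state 2: 0c->2.
ba: 1a undefined. 1a->0: no, babc/abc meet in 1 with "c" left. 1a->1: ok.
bb: 1b undefined. 1b->0: no, a/abb meet in 0. 1b->1: no, abba/b meet in 1. 1b->2: no, babc/cc meet in 2 with "c" left. Open state 3: 1b->3.
ca: 2a undefined. 2a->0: ok.
cb: 2b undefined. 2b->0: no, a/cb meet in 0. 2b->1: ok.
cc: 2c undefined. 2c->0: no, a/cc meet in 0. 2c->1: ok.
abc: 1c undefined. 1c->0: no, a/abc meet in 0. 1c->1: ok.
bbb: 3b undefined. 3b->0: no, a/bbb meet in 0. 3b->1: ok.
abba: 3a undefined. 3a->0: ok.
babc: 3c undefined. 3c->0: ok.
All examples now run through 4 states with every (state, symbol) defined. Accept strings end in {0}, Reject strings end in {1,3}; accept={0}.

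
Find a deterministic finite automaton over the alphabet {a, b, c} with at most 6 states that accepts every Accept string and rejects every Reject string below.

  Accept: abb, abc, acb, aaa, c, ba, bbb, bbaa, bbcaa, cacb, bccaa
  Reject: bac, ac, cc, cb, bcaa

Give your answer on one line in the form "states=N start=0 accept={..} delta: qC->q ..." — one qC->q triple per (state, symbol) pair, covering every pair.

State merging on the prefix tree: take the shortest (then alphabetical) example prefix whose next move is undefined and point that move at state 0, else 1, else 2, ...; a target is out if some Accept/Reject pair would then sit in one state with the same input left (inseparable). If every existing state is out, open a new one.
a: 0a undefined. 0a->0: no, acb/cb meet in 0 with "cb" left. Open state 1: 0a->1.
b: 0b undefined. 0b->0: no, bbcaa/bcaa meet in 0 with "caa" left. 0b->1: ok.
c: 0c undefined. 0c->0: no, c/cc meet in 0. 0c->1: ok.
aa: 1a undefined. 1a->0: no, aaa/bac meet in 1. 1a->1: ok.
ab: 1b undefined. 1b->0: ok.
ac: 1c undefined. 1c->0: no, abb/bcaa meet in 1. 1c->1: no, abb/bac meet in 1. Open state 2: 1c->2.
acb: 2b undefined. 2b->0: no, acb/cb meet in 0. 2b->1: ok.
bca: 2a undefined. 2a->0: no, abb/bcaa meet in 1. 2a->1: no, abb/bcaa meet in 1. 2a->2: ok.
bcc: 2c undefined. 2c->0: ok.
All examples now run through 3 states with every (state, symbol) defined. Accept strings end in {1}, Reject strings end in {0,2}; accept={1}.

states=3 start=0 accept={1} delta: 0a->1 0b->1 0c->1 1a->1 1b->0 1c->2 2a->2 2b->1 2c->0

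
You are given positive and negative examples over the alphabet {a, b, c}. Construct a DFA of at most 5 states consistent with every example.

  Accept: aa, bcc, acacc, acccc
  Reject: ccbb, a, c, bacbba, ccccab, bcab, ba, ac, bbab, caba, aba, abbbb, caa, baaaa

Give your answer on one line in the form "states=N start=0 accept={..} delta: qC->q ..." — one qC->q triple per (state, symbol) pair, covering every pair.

Grow the machine one transition at a time. Run the examples from 0; the earliest place one falls off (shortest prefix, ties alphabetical) gets sent to the lowest-numbered state that keeps every Accept/Reject pair distinguishable — a pair clashes when both reach the same state with identical unread suffix — and to a fresh state only if none does.
a: 0a undefined. 0a->0: no, aa/a meet in 0. Open state 1: 0a->1.
b: 0b undefined. 0b->0: ok.
c: 0c undefined. 0c->0: no, aa/caa meet in 1 with "a" left. 0c->1: no, bcc/ac meet in 1 with "c" left. Open state 2: 0c->2.
aa: 1a undefined. 1a->0: no, aa/baaaa meet in 0. 1a->1: no, aa/a meet in 1. 1a->2: no, aa/c meet in 2. Open state 3: 1a->3.
ab: 1b undefined. 1b->0: ok.
ac: 1c undefined. 1c->0: no, acacc/c meet in 2. 1c->1: no, acccc/a meet in 1. 1c->2: ok.
ca: 2a undefined. 2a->0: ok.
cc: 2c undefined. 2c->0: no, bcc/ccbb meet in 0. 2c->1: no, bcc/a meet in 1. 2c->2: no, bcc/c meet in 2. 2c->3: ok.
ccb: 3b undefined. 3b->0: ok.
ccc: 3c undefined. 3c->0: no, acccc/c meet in 2. 3c->1: no, acccc/c meet in 2. 3c->2: ok.
baaa: 3a undefined. 3a->0: ok.
bacb: 2b undefined. 2b->0: ok.
All examples now run through 4 states with every (state, symbol) defined. Accept strings end in {3}, Reject strings end in {0,1,2}; accept={3}.

states=4 start=0 accept={3} delta: 0a->1 0b->0 0c->2 1a->3 1b->0 1c->2 2a->0 2b->0 2c->3 3a->0 3b->0 3c->2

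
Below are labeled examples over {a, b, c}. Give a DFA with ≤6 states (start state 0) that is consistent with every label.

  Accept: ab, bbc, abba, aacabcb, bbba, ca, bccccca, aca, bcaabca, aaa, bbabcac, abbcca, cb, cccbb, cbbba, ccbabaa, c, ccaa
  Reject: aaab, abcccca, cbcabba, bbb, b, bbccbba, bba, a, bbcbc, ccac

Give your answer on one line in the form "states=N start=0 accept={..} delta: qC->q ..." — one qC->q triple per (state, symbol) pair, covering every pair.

Fold the examples into a partial DFA from state 0: repeatedly fix the first undefined (state, symbol) met by the shortest-then-alphabetical prefix, trying targets in increasing order and rejecting any under which an Accept and a Reject string meet in one state with the same remainder; add a state when all current targets are rejected. Accepting states are where Accept strings end.
a: 0a undefined. 0a->0: no, ab/aaab meet in 0 with "b" left. Open state 1: 0a->1.
b: 0b undefined. 0b->0: no, bbba/bba meet in 1. 0b->1: ok.
c: 0c undefined. 0c->0: no, ca/b meet in 1. 0c->1: no, c/b meet in 1. Open state 2: 0c->2.
aa: 1a undefined. 1a->0: no, ab/aaab meet in 1 with "b" left. 1a->1: no, ab/aaab meet in 1 with "b" left. 1a->2: ok.
ab: 1b undefined. 1b->0: ok.
ac: 1c undefined. 1c->0: no, bccccca/abcccca meet in 2 with "ccca" left. 1c->1: ok.
ca: 2a undefined. 2a->0: ok.
cb: 2b undefined. 2b->0: no, bbc/bbcbc meet in 2. 2b->1: no, cb/aaab meet in 1. 2b->2: ok.
cc: 2c undefined. 2c->0: no, ab/bbcbc meet in 0. 2c->1: no, ab/cbcabba meet in 0. 2c->2: no, ab/abcccca meet in 0. Open state 3: 2c->3.
cca: 3a undefined. 3a->0: no, bbc/ccac meet in 2. 3a->1: no, bbc/cbcabba meet in 2. 3a->2: no, ab/cbcabba meet in 0. 3a->3: no, ccaa/bbcbc meet in 3. Open state 4: 3a->4.
ccb: 3b undefined. 3b->0: no, bbc/bbccbba meet in 2. 3b->1: no, ccbabaa/aaab meet in 1. 3b->2: no, ab/bbccbba meet in 0. 3b->3: ok.
ccc: 3c undefined. 3c->0: no, ab/abcccca meet in 0. 3c->1: no, bbc/abcccca meet in 2. 3c->2: ok.
ccaa: 4a undefined. 4a->0: ok.
ccac: 4c undefined. 4c->0: no, ab/ccac meet in 0. 4c->1: ok.
aacab: 4b undefined. 4b->0: no, bbc/cbcabba meet in 2. 4b->1: ok.
All examples now run through 5 states with every (state, symbol) defined. Accept strings end in {0,2}, Reject strings end in {1,3,4}; accept={0,2}.

states=5 start=0 accept={0,2} delta: 0a->1 0b->1 0c->2 1a->2 1b->0 1c->1 2a->0 2b->2 2c->3 3a->4 3b->3 3c->2 4a->0 4b->1 4c->1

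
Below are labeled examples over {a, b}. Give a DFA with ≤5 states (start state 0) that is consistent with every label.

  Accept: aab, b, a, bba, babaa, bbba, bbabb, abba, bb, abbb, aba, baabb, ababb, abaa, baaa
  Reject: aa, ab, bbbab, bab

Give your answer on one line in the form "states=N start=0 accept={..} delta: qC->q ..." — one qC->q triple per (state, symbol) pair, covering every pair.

states=3 start=0 accept={0,1} delta: 0a->1 0b->0 1a->2 1b->2 2a->0 2b->0

State merging on the prefix tree: take the shortest (then alphabetical) example prefix whose next move is undefined and point that move at state 0, else 1, else 2, ...; a target is out if some Accept/Reject pair would then sit in one state with the same input left (inseparable). If every existing state is out, open a new one.
a: 0a undefined. 0a->0: no, aab/ab meet in 0 with "b" left. Open state 1: 0a->1.
b: 0b undefined. 0b->0: ok.
aa: 1a undefined. 1a->0: no, aab/aa meet in 0. 1a->1: no, aab/ab meet in 1 with "b" left. Open state 2: 1a->2.
ab: 1b undefined. 1b->0: no, b/ab meet in 0. 1b->1: no, a/ab meet in 1. 1b->2: ok.
aab: 2b undefined. 2b->0: ok.
aba: 2a undefined. 2a->0: ok.
All examples now run through 3 states with every (state, symbol) defined. Accept strings end in {0,1}, Reject strings end in {2}; accept={0,1}.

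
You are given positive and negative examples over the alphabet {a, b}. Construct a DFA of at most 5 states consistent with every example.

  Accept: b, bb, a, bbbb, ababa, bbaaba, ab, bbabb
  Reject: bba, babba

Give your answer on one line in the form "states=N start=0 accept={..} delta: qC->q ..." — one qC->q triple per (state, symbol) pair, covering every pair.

State merging on the prefix tree: take the shortest (then alphabetical) example prefix whose next move is undefined and point that move at state 0, else 1, else 2, ...; a target is out if some Accept/Reject pair would then sit in one state with the same input left (inseparable). If every existing state is out, open a new one.
a: 0a undefined. 0a->0: ok.
b: 0b undefined. 0b->0: no, b/bba meet in 0. Open state 1: 0b->1.
ba: 1a undefined. 1a->0: ok.
bb: 1b undefined. 1b->0: no, bb/bba meet in 0. 1b->1: no, a/bba meet in 0. Open state 2: 1b->2.
bba: 2a undefined. 2a->0: no, a/bba meet in 0. 2a->1: no, b/bba meet in 1. 2a->2: no, bb/bba meet in 2. Open state 3: 2a->3.
bbb: 2b undefined. 2b->0: ok.
bbaa: 3a undefined. 3a->0: ok.
bbab: 3b undefined. 3b->0: ok.
All examples now run through 4 states with every (state, symbol) defined. Accept strings end in {0,1,2}, Reject strings end in {3}; accept={0,1,2}.

states=4 start=0 accept={0,1,2} delta: 0a->0 0b->1 1a->0 1b->2 2a->3 2b->0 3a->0 3b->0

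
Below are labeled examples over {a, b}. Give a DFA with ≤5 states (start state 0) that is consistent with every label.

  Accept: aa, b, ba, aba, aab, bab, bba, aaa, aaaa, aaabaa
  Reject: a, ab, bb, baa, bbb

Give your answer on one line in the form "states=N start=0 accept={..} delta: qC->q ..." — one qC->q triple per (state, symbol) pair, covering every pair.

Fold the examples into a partial DFA from state 0: repeatedly fix the first undefined (state, symbol) met by the shortest-then-alphabetical prefix, trying targets in increasing order and rejecting any under which an Accept and a Reject string meet in one state with the same remainder; add a state when all current targets are rejected. Accepting states are where Accept strings end.
a: 0a undefined. 0a->0: no, aa/a meet in 0. Open state 1: 0a->1.
b: 0b undefined. 0b->0: no, aa/baa meet in 1 with "a" left. 0b->1: no, b/a meet in 1. Open state 2: 0b->2.
aa: 1a undefined. 1a->0: no, aaa/a meet in 1. 1a->1: no, aa/a meet in 1. 1a->2: no, aab/bb meet in 2 with "b" left. Open state 3: 1a->3.
ab: 1b undefined. 1b->0: no, aba/a meet in 1. 1b->1: ok.
ba: 2a undefined. 2a->0: ok.
bb: 2b undefined. 2b->0: no, b/bbb meet in 2. 2b->1: ok.
aaa: 3a undefined. 3a->0: no, aaaa/a meet in 1. 3a->1: no, aaa/a meet in 1. 3a->2: ok.
aab: 3b undefined. 3b->0: ok.
All examples now run through 4 states with every (state, symbol) defined. Accept strings end in {0,2,3}, Reject strings end in {1}; accept={0,2,3}.

states=4 start=0 accept={0,2,3} delta: 0a->1 0b->2 1a->3 1b->1 2a->0 2b->1 3a->2 3b->0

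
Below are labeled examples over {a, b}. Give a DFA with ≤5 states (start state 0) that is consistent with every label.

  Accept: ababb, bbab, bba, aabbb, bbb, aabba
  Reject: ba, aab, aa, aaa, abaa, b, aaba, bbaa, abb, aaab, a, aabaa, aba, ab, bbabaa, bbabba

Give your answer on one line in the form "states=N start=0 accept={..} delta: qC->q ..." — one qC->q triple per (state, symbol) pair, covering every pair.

states=4 start=0 accept={3} delta: 0a->0 0b->1 1a->1 1b->2 2a->3 2b->3 3a->0 3b->3

Grow the machine one transition at a time. Run the examples from 0; the earliest place one falls off (shortest prefix, ties alphabetical) gets sent to the lowest-numbered state that keeps every Accept/Reject pair distinguishable — a pair clashes when both reach the same state with identical unread suffix — and to a fresh state only if none does.
a: 0a undefined. 0a->0: ok.
b: 0b undefined. 0b->0: no, ababb/ba meet in 0. Open state 1: 0b->1.
ba: 1a undefined. 1a->0: no, ababb/abb meet in 1 with "b" left. 1a->1: ok.
bb: 1b undefined. 1b->0: no, ababb/ba meet in 1. 1b->1: no, ababb/ba meet in 1. Open state 2: 1b->2.
bba: 2a undefined. 2a->0: no, bbab/ba meet in 1. 2a->1: no, bbab/abb meet in 2. 2a->2: no, bba/bbaa meet in 2. Open state 3: 2a->3.
bbb: 2b undefined. 2b->0: no, ababb/aa meet in 0. 2b->1: no, ababb/ba meet in 1. 2b->2: no, ababb/abb meet in 2. 2b->3: ok.
bbaa: 3a undefined. 3a->0: ok.
bbab: 3b undefined. 3b->0: no, bbab/aa meet in 0. 3b->1: no, ababb/bbabba meet in 3. 3b->2: no, bbab/abb meet in 2. 3b->3: ok.
All examples now run through 4 states with every (state, symbol) defined. Accept strings end in {3}, Reject strings end in {0,1,2}; accept={3}.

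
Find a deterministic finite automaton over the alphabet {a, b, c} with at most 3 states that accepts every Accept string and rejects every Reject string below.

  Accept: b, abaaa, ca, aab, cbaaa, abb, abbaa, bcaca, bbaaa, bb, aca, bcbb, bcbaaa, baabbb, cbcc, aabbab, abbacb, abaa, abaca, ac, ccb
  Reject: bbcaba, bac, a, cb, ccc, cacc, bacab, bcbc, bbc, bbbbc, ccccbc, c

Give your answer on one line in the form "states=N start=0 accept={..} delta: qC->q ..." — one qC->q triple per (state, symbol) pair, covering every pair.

states=3 start=0 accept={2} delta: 0a->1 0b->2 0c->1 1a->2 1b->0 1c->2 2a->2 2b->2 2c->0

Grow the machine one transition at a time. Run the examples from 0; the earliest place one falls off (shortest prefix, ties alphabetical) gets sent to the lowest-numbered state that keeps every Accept/Reject pair distinguishable — a pair clashes when both reach the same state with identical unread suffix — and to a fresh state only if none does.
a: 0a undefined. 0a->0: no, ac/c meet in 0 with "c" left. Open state 1: 0a->1.
b: 0b undefined. 0b->0: no, ac/bac meet in 1 with "c" left. 0b->1: no, b/a meet in 1. Open state 2: 0b->2.
c: 0c undefined. 0c->0: no, b/cb meet in 2. 0c->1: ok.
aa: 1a undefined. 1a->0: no, ac/cacc meet in 1 with "c" left. 1a->1: no, ca/a meet in 1. 1a->2: ok.
ab: 1b undefined. 1b->0: ok.
ac: 1c undefined. 1c->0: no, aca/a meet in 1. 1c->1: no, cbcc/a meet in 1. 1c->2: ok.
ba: 2a undefined. 2a->0: no, abaaa/cb meet in 0. 2a->1: no, b/bac meet in 2. 2a->2: ok.
bb: 2b undefined. 2b->0: no, aab/cb meet in 0. 2b->1: no, b/bbcaba meet in 2. 2b->2: ok.
bc: 2c undefined. 2c->0: ok.
All examples now run through 3 states with every (state, symbol) defined. Accept strings end in {2}, Reject strings end in {0,1}; accept={2}.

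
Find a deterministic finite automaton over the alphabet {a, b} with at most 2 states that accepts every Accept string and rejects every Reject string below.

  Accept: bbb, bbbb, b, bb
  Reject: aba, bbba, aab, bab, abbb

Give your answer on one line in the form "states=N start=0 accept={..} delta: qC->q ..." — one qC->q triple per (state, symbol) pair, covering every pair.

Grow the machine one transition at a time. Run the examples from 0; the earliest place one falls off (shortest prefix, ties alphabetical) gets sent to the lowest-numbered state that keeps every Accept/Reject pair distinguishable — a pair clashes when both reach the same state with identical unread suffix — and to a fresh state only if none does.
a: 0a undefined. 0a->0: no, bbb/abbb meet in 0 with "bbb" left. Open state 1: 0a->1.
b: 0b undefined. 0b->0: ok.
aa: 1a undefined. 1a->0: no, bbb/aab meet in 0. 1a->1: ok.
ab: 1b undefined. 1b->0: no, bbb/aab meet in 0. 1b->1: ok.
All examples now run through 2 states with every (state, symbol) defined. Accept strings end in {0}, Reject strings end in {1}; accept={0}.

states=2 start=0 accept={0} delta: 0a->1 0b->0 1a->1 1b->1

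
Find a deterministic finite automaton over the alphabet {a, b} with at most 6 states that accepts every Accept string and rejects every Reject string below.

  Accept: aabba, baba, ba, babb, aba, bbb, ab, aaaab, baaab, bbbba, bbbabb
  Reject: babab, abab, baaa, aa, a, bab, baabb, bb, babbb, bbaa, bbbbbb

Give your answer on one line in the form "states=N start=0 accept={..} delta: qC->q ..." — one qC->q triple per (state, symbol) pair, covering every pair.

states=4 start=0 accept={1,2} delta: 0a->0 0b->1 1a->2 1b->3 2a->0 2b->3 3a->2 3b->1

State merging on the prefix tree: take the shortest (then alphabetical) example prefix whose next move is undefined and point that move at state 0, else 1, else 2, ...; a target is out if some Accept/Reject pair would then sit in one state with the same input left (inseparable). If every existing state is out, open a new one.
a: 0a undefined. 0a->0: ok.
b: 0b undefined. 0b->0: no, aabba/babab meet in 0. Open state 1: 0b->1.
ba: 1a undefined. 1a->0: no, baba/baaa meet in 0. 1a->1: no, ba/baaa meet in 1. Open state 2: 1a->2.
bb: 1b undefined. 1b->0: no, aabba/aa meet in 0. 1b->1: no, bbb/bb meet in 1. 1b->2: no, ba/bb meet in 2. Open state 3: 1b->3.
baa: 2a undefined. 2a->0: ok.
bab: 2b undefined. 2b->0: no, baba/abab meet in 0. 2b->1: no, babb/baabb meet in 3. 2b->2: no, baba/baaa meet in 0. 2b->3: ok.
bba: 3a undefined. 3a->0: no, aabba/baaa meet in 0. 3a->1: no, ba/bbaa meet in 2. 3a->2: ok.
bbb: 3b undefined. 3b->0: no, babb/baaa meet in 0. 3b->1: ok.
All examples now run through 4 states with every (state, symbol) defined. Accept strings end in {1,2}, Reject strings end in {0,3}; accept={1,2}.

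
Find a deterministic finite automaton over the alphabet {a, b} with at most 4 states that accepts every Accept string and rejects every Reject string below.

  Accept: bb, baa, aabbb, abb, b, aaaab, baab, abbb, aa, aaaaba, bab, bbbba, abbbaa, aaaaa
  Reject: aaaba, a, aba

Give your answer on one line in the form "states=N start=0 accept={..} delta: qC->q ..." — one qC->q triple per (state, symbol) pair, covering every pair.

State merging on the prefix tree: take the shortest (then alphabetical) example prefix whose next move is undefined and point that move at state 0, else 1, else 2, ...; a target is out if some Accept/Reject pair would then sit in one state with the same input left (inseparable). If every existing state is out, open a new one.
a: 0a undefined. 0a->0: no, aa/a meet in 0. Open state 1: 0a->1.
b: 0b undefined. 0b->0: no, bbbba/a meet in 1. 0b->1: no, b/a meet in 1. Open state 2: 0b->2.
aa: 1a undefined. 1a->0: no, aaaaa/a meet in 1. 1a->1: no, aa/a meet in 1. 1a->2: ok.
ab: 1b undefined. 1b->0: ok.
ba: 2a undefined. 2a->0: no, baa/a meet in 1. 2a->1: no, aaaaa/aaaba meet in 1. 2a->2: no, aaaaba/aaaba meet in 2 with "ba" left. Open state 3: 2a->3.
bb: 2b undefined. 2b->0: no, bbbba/a meet in 1. 2b->1: no, bb/a meet in 1. 2b->2: ok.
baa: 3a undefined. 3a->0: no, aaaaa/a meet in 1. 3a->1: no, baa/a meet in 1. 3a->2: ok.
bab: 3b undefined. 3b->0: ok.
All examples now run through 4 states with every (state, symbol) defined. Accept strings end in {0,2,3}, Reject strings end in {1}; accept={0,2,3}.

states=4 start=0 accept={0,2,3} delta: 0a->1 0b->2 1a->2 1b->0 2a->3 2b->2 3a->2 3b->0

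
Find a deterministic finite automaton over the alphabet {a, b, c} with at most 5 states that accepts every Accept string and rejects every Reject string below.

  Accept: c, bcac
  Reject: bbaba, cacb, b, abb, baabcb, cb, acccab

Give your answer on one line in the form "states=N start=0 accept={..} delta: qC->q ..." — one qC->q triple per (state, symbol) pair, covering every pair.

State merging on the prefix tree: take the shortest (then alphabetical) example prefix whose next move is undefined and point that move at state 0, else 1, else 2, ...; a target is out if some Accept/Reject pair would then sit in one state with the same input left (inseparable). If every existing state is out, open a new one.
a: 0a undefined. 0a->0: ok.
b: 0b undefined. 0b->0: ok.
c: 0c undefined. 0c->0: no, c/bbaba meet in 0. Open state 1: 0c->1.
ca: 1a undefined. 1a->0: ok.
cb: 1b undefined. 1b->0: ok.
acc: 1c undefined. 1c->0: ok.
All examples now run through 2 states with every (state, symbol) defined. Accept strings end in {1}, Reject strings end in {0}; accept={1}.

states=2 start=0 accept={1} delta: 0a->0 0b->0 0c->1 1a->0 1b->0 1c->0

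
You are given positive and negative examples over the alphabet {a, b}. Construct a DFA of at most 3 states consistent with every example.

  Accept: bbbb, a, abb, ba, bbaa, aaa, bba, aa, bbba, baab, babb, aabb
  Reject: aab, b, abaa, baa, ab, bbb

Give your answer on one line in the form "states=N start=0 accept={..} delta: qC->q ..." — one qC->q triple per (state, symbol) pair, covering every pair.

states=3 start=0 accept={0,2} delta: 0a->0 0b->1 1a->2 1b->0 2a->1 2b->1

State merging on the prefix tree: take the shortest (then alphabetical) example prefix whose next move is undefined and point that move at state 0, else 1, else 2, ...; a target is out if some Accept/Reject pair would then sit in one state with the same input left (inseparable). If every existing state is out, open a new one.
a: 0a undefined. 0a->0: ok.
b: 0b undefined. 0b->0: no, bbbb/aab meet in 0. Open state 1: 0b->1.
ba: 1a undefined. 1a->0: no, a/abaa meet in 0. 1a->1: no, ba/aab meet in 1. Open state 2: 1a->2.
bb: 1b undefined. 1b->0: ok.
baa: 2a undefined. 2a->0: no, bbbb/abaa meet in 0. 2a->1: ok.
bab: 2b undefined. 2b->0: no, babb/aab meet in 1. 2b->1: ok.
All examples now run through 3 states with every (state, symbol) defined. Accept strings end in {0,2}, Reject strings end in {1}; accept={0,2}.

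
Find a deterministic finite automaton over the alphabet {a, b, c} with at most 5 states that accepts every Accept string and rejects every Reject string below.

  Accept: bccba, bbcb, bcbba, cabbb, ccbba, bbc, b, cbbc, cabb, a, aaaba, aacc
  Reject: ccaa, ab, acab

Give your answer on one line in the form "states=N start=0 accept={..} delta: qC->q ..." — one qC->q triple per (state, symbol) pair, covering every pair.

Grow the machine one transition at a time. Run the examples from 0; the earliest place one falls off (shortest prefix, ties alphabetical) gets sent to the lowest-numbered state that keeps every Accept/Reject pair distinguishable — a pair clashes when both reach the same state with identical unread suffix — and to a fresh state only if none does.
a: 0a undefined. 0a->0: no, b/ab meet in 0 with "b" left. Open state 1: 0a->1.
b: 0b undefined. 0b->0: ok.
c: 0c undefined. 0c->0: ok.
aa: 1a undefined. 1a->0: no, bbcb/ccaa meet in 0. 1a->1: no, bccba/ccaa meet in 1. Open state 2: 1a->2.
ab: 1b undefined. 1b->0: no, bbcb/ab meet in 0. 1b->1: no, bccba/ab meet in 1. 1b->2: ok.
ac: 1c undefined. 1c->0: ok.
aaa: 2a undefined. 2a->0: ok.
aac: 2c undefined. 2c->0: ok.
cabb: 2b undefined. 2b->0: ok.
All examples now run through 3 states with every (state, symbol) defined. Accept strings end in {0,1}, Reject strings end in {2}; accept={0,1}.

states=3 start=0 accept={0,1} delta: 0a->1 0b->0 0c->0 1a->2 1b->2 1c->0 2a->0 2b->0 2c->0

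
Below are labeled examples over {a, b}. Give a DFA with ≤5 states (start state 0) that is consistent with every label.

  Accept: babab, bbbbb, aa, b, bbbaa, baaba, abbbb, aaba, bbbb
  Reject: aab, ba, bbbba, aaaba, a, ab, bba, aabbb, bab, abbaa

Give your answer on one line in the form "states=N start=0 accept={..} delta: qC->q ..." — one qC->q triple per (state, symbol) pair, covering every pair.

Fold the examples into a partial DFA from state 0: repeatedly fix the first undefined (state, symbol) met by the shortest-then-alphabetical prefix, trying targets in increasing order and rejecting any under which an Accept and a Reject string meet in one state with the same remainder; add a state when all current targets are rejected. Accepting states are where Accept strings end.
a: 0a undefined. 0a->0: no, aa/a meet in 0. Open state 1: 0a->1.
b: 0b undefined. 0b->0: ok.
aa: 1a undefined. 1a->0: no, bbbbb/aab meet in 0. 1a->1: no, aa/ba meet in 1. Open state 2: 1a->2.
ab: 1b undefined. 1b->0: no, babab/ab meet in 0. 1b->1: no, babab/aab meet in 2 with "b" left. 1b->2: no, aa/ab meet in 2. Open state 3: 1b->3.
aaa: 2a undefined. 2a->0: ok.
aab: 2b undefined. 2b->0: no, bbbbb/aab meet in 0. 2b->1: ok.
abb: 3b undefined. 3b->0: no, bbbbb/aabbb meet in 0. 3b->1: no, bbbbb/abbaa meet in 0. 3b->2: no, aa/aabbb meet in 2. 3b->3: no, abbbb/ab meet in 3. Open state 4: 3b->4.
abba: 4a undefined. 4a->0: ok.
abbb: 4b undefined. 4b->0: ok.
baba: 3a undefined. 3a->0: ok.
All examples now run through 5 states with every (state, symbol) defined. Accept strings end in {0,2}, Reject strings end in {1,3,4}; accept={0,2}.

states=5 start=0 accept={0,2} delta: 0a->1 0b->0 1a->2 1b->3 2a->0 2b->1 3a->0 3b->4 4a->0 4b->0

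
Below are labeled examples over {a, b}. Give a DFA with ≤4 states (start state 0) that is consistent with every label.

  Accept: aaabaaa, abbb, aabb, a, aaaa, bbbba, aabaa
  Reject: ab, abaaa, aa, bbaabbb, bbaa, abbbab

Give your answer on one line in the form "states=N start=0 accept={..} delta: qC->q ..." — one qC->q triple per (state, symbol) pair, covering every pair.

Fold the examples into a partial DFA from state 0: repeatedly fix the first undefined (state, symbol) met by the shortest-then-alphabetical prefix, trying targets in increasing order and rejecting any under which an Accept and a Reject string meet in one state with the same remainder; add a state when all current targets are rejected. Accepting states are where Accept strings end.
a: 0a undefined. 0a->0: no, aaabaaa/abaaa meet in 0 with "baaa" left. Open state 1: 0a->1.
b: 0b undefined. 0b->0: ok.
aa: 1a undefined. 1a->0: no, aaabaaa/abaaa meet in 1 with "baaa" left. 1a->1: no, aaabaaa/abaaa meet in 1 with "baaa" left. Open state 2: 1a->2.
ab: 1b undefined. 1b->0: no, abbb/ab meet in 0. 1b->1: no, abbb/ab meet in 1. 1b->2: ok.
aaa: 2a undefined. 2a->0: ok.
aab: 2b undefined. 2b->0: no, aaabaaa/bbaabbb meet in 0. 2b->1: no, aaabaaa/abbbab meet in 0. 2b->2: no, aaabaaa/abbbab meet in 0. Open state 3: 2b->3.
aaba: 3a undefined. 3a->0: ok.
aabb: 3b undefined. 3b->0: no, aaabaaa/bbaabbb meet in 0. 3b->1: ok.
All examples now run through 4 states with every (state, symbol) defined. Accept strings end in {0,1}, Reject strings end in {2,3}; accept={0,1}.

states=4 start=0 accept={0,1} delta: 0a->1 0b->0 1a->2 1b->2 2a->0 2b->3 3a->0 3b->1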